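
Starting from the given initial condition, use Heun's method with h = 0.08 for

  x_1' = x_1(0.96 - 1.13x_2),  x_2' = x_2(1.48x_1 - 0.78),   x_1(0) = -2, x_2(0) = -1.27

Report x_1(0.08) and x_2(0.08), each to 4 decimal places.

-2.3790, -0.9267

Heun on (x_1,x_2): k1 = f(t_n, state_n); k2 = f(t_n + h, state_n + h·k1); state_{n+1} = state_n + (h/2)·(k1 + k2).
0.000000: (-2.000000, -1.270000)
  k1 = (-4.790200, 4.749800)
  predictor → (-2.383216, -0.890016)
  k2 = (-4.684731, 3.833441)
  → (-2.378997, -0.926670)
(x_1(0.08), x_2(0.08)) ≈ (-2.3790, -0.9267)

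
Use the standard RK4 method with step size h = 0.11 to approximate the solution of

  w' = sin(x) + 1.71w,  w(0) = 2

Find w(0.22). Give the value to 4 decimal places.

2.9409

RK4: k1 = f(x_n, w_n); k2 = f(x_n + h/2, w_n + (h/2)·k1); k3 = f(x_n + h/2, w_n + (h/2)·k2); k4 = f(x_n + h, w_n + h·k3); w_{n+1} = w_n + (h/6)·(k1 + 2k2 + 2k3 + k4).
x=0.000000, w=2.000000:
  k1 = f(0.000000, 2.000000) = 3.420000
  k2 = f(0.055000, 2.188100) = 3.796623
  k3 = f(0.055000, 2.208814) = 3.832045
  k4 = f(0.110000, 2.421525) = 4.250586
  w ← 2.000000 + (0.11/6)·(k1 + 2k2 + 2k3 + k4) = 2.420345
x=0.110000, w=2.420345:
  k1 = f(0.110000, 2.420345) = 4.248569
  k2 = f(0.165000, 2.654017) = 4.702621
  k3 = f(0.165000, 2.678989) = 4.745324
  k4 = f(0.220000, 2.942331) = 5.249615
  w ← 2.420345 + (0.11/6)·(k1 + 2k2 + 2k3 + k4) = 2.940903
w(0.22) ≈ 2.9409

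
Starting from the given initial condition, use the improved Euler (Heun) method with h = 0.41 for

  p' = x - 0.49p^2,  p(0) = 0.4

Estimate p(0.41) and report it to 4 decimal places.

0.4544

Heun: k1 = f(x_n, p_n); k2 = f(x_n + h, p_n + h·k1); p_{n+1} = p_n + (h/2)·(k1 + k2).
x=0.000000, p=0.400000:
  k1 = f(0.000000, 0.400000) = -0.078400
  k2 = f(0.410000, 0.367856) = 0.343694
  p ← 0.400000 + (0.41/2)·(-0.078400 + 0.343694) = 0.454385
p(0.41) ≈ 0.4544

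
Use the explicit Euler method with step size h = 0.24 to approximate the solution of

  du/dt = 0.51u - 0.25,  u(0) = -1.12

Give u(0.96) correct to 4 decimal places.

Euler: u_{n+1} = u_n + h·f(t_n, u_n).
t=0.000000, u=-1.120000: f=-0.821200 → u ← -1.120000 + 0.24·(-0.821200) = -1.317088
t=0.240000, u=-1.317088: f=-0.921715 → u ← -1.317088 + 0.24·(-0.921715) = -1.538300
t=0.480000, u=-1.538300: f=-1.034533 → u ← -1.538300 + 0.24·(-1.034533) = -1.786587
t=0.720000, u=-1.786587: f=-1.161160 → u ← -1.786587 + 0.24·(-1.161160) = -2.065266
u(0.96) ≈ -2.0653

-2.0653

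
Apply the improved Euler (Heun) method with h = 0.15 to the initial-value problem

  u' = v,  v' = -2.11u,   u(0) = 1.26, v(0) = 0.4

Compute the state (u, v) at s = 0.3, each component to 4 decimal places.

Heun on (u,v): k1 = f(s_n, state_n); k2 = f(s_n + h, state_n + h·k1); state_{n+1} = state_n + (h/2)·(k1 + k2).
0.000000: (1.260000, 0.400000)
  k1 = (0.400000, -2.658600)
  predictor → (1.320000, 0.001210)
  k2 = (0.001210, -2.785200)
  → (1.290091, -0.008285)
0.150000: (1.290091, -0.008285)
  k1 = (-0.008285, -2.722091)
  predictor → (1.288848, -0.416599)
  k2 = (-0.416599, -2.719469)
  → (1.258224, -0.416402)
(u(0.3), v(0.3)) ≈ (1.2582, -0.4164)

1.2582, -0.4164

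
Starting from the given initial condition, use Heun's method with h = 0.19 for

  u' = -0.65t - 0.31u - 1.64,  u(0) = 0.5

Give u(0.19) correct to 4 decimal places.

Heun: k1 = f(t_n, u_n); k2 = f(t_n + h, u_n + h·k1); u_{n+1} = u_n + (h/2)·(k1 + k2).
t=0.000000, u=0.500000:
  k1 = f(0.000000, 0.500000) = -1.795000
  k2 = f(0.190000, 0.158950) = -1.812774
  u ← 0.500000 + (0.19/2)·(-1.795000 + (-1.812774)) = 0.157261
u(0.19) ≈ 0.1573

0.1573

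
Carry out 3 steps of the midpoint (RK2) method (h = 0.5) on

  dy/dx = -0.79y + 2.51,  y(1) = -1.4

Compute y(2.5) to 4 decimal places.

1.7188

Midpoint: k1 = f(x_n, y_n); k2 = f(x_n + h/2, y_n + (h/2)·k1); y_{n+1} = y_n + h·k2.
x=1.000000, y=-1.400000:
  k1 = f(1.000000, -1.400000) = 3.616000
  k2 = f(1.250000, -0.496000) = 2.901840
  y ← -1.400000 + 0.5·2.901840 = 0.050920
x=1.500000, y=0.050920:
  k1 = f(1.500000, 0.050920) = 2.469773
  k2 = f(1.750000, 0.668363) = 1.981993
  y ← 0.050920 + 0.5·1.981993 = 1.041916
x=2.000000, y=1.041916:
  k1 = f(2.000000, 1.041916) = 1.686886
  k2 = f(2.250000, 1.463638) = 1.353726
  y ← 1.041916 + 0.5·1.353726 = 1.718779
y(2.5) ≈ 1.7188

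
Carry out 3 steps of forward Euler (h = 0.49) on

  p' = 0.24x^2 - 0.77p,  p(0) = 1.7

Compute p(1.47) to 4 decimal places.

Euler: p_{n+1} = p_n + h·f(x_n, p_n).
x=0.000000, p=1.700000: f=-1.309000 → p ← 1.700000 + 0.49·(-1.309000) = 1.058590
x=0.490000, p=1.058590: f=-0.757490 → p ← 1.058590 + 0.49·(-0.757490) = 0.687420
x=0.980000, p=0.687420: f=-0.298817 → p ← 0.687420 + 0.49·(-0.298817) = 0.540999
p(1.47) ≈ 0.5410

0.5410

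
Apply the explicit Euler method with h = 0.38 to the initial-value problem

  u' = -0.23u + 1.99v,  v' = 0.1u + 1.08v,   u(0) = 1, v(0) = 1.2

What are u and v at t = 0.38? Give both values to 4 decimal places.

Euler on (u,v): u_{n+1} = u_n + h·u', v_{n+1} = v_n + h·v'.
0.000000: (1.000000, 1.200000); f=(2.158000, 1.396000) → (1.820040, 1.730480)
(u(0.38), v(0.38)) ≈ (1.8200, 1.7305)

1.8200, 1.7305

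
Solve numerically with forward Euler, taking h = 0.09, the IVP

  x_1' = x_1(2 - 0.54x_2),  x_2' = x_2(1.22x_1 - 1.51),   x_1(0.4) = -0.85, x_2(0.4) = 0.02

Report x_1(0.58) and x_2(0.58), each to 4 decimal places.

Euler on (x_1,x_2): x_1_{n+1} = x_1_n + h·x_1', x_2_{n+1} = x_2_n + h·x_2'.
0.400000: (-0.850000, 0.020000); f=(-1.690820, -0.050940) → (-1.002174, 0.015415)
0.490000: (-1.002174, 0.015415); f=(-1.996005, -0.042125) → (-1.181814, 0.011624)
(x_1(0.58), x_2(0.58)) ≈ (-1.1818, 0.0116)

-1.1818, 0.0116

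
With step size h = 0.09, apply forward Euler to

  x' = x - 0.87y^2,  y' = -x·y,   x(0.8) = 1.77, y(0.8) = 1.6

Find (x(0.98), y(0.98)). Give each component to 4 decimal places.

Euler on (x,y): x_{n+1} = x_n + h·x', y_{n+1} = y_n + h·y'.
0.800000: (1.770000, 1.600000); f=(-0.457200, -2.832000) → (1.728852, 1.345120)
0.890000: (1.728852, 1.345120); f=(0.154719, -2.325513) → (1.742777, 1.135824)
(x(0.98), y(0.98)) ≈ (1.7428, 1.1358)

1.7428, 1.1358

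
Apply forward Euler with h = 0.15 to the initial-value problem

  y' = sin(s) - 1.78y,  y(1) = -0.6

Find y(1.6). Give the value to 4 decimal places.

Euler: y_{n+1} = y_n + h·f(s_n, y_n).
s=1.000000, y=-0.600000: f=1.909471 → y ← -0.600000 + 0.15·1.909471 = -0.313579
s=1.150000, y=-0.313579: f=1.470935 → y ← -0.313579 + 0.15·1.470935 = -0.092939
s=1.300000, y=-0.092939: f=1.128990 → y ← -0.092939 + 0.15·1.128990 = 0.076409
s=1.450000, y=0.076409: f=0.856704 → y ← 0.076409 + 0.15·0.856704 = 0.204915
y(1.6) ≈ 0.2049

0.2049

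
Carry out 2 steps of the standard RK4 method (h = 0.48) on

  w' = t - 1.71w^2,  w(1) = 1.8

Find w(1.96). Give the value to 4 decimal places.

0.9726

RK4: k1 = f(t_n, w_n); k2 = f(t_n + h/2, w_n + (h/2)·k1); k3 = f(t_n + h/2, w_n + (h/2)·k2); k4 = f(t_n + h, w_n + h·k3); w_{n+1} = w_n + (h/6)·(k1 + 2k2 + 2k3 + k4).
t=1.000000, w=1.800000:
  k1 = f(1.000000, 1.800000) = -4.540400
  k2 = f(1.240000, 0.710304) = 0.377251
  k3 = f(1.240000, 1.890540) = -4.871783
  k4 = f(1.480000, -0.538456) = 0.984212
  w ← 1.800000 + (0.48/6)·(k1 + 2k2 + 2k3 + k4) = 0.796380
t=1.480000, w=0.796380:
  k1 = f(1.480000, 0.796380) = 0.395483
  k2 = f(1.720000, 0.891296) = 0.361563
  k3 = f(1.720000, 0.883155) = 0.386264
  k4 = f(1.960000, 0.981787) = 0.311722
  w ← 0.796380 + (0.48/6)·(k1 + 2k2 + 2k3 + k4) = 0.972608
w(1.96) ≈ 0.9726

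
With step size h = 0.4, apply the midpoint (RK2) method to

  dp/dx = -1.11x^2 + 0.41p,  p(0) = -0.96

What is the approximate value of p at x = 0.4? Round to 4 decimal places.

-1.1481

Midpoint: k1 = f(x_n, p_n); k2 = f(x_n + h/2, p_n + (h/2)·k1); p_{n+1} = p_n + h·k2.
x=0.000000, p=-0.960000:
  k1 = f(0.000000, -0.960000) = -0.393600
  k2 = f(0.200000, -1.038720) = -0.470275
  p ← -0.960000 + 0.4·(-0.470275) = -1.148110
p(0.4) ≈ -1.1481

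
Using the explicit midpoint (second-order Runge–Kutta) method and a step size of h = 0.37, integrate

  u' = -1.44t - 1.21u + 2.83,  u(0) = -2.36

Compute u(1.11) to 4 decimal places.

Midpoint: k1 = f(t_n, u_n); k2 = f(t_n + h/2, u_n + (h/2)·k1); u_{n+1} = u_n + h·k2.
t=0.000000, u=-2.360000:
  k1 = f(0.000000, -2.360000) = 5.685600
  k2 = f(0.185000, -1.308164) = 4.146478
  u ← -2.360000 + 0.37·4.146478 = -0.825803
t=0.370000, u=-0.825803:
  k1 = f(0.370000, -0.825803) = 3.296422
  k2 = f(0.555000, -0.215965) = 2.292118
  u ← -0.825803 + 0.37·2.292118 = 0.022281
t=0.740000, u=0.022281:
  k1 = f(0.740000, 0.022281) = 1.737441
  k2 = f(0.925000, 0.343707) = 1.082114
  u ← 0.022281 + 0.37·1.082114 = 0.422663
u(1.11) ≈ 0.4227

0.4227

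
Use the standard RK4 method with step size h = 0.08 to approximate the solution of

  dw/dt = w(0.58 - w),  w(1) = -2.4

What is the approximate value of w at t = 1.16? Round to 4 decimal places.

-4.4056

RK4: k1 = f(t_n, w_n); k2 = f(t_n + h/2, w_n + (h/2)·k1); k3 = f(t_n + h/2, w_n + (h/2)·k2); k4 = f(t_n + h, w_n + h·k3); w_{n+1} = w_n + (h/6)·(k1 + 2k2 + 2k3 + k4).
t=1.000000, w=-2.400000:
  k1 = f(1.000000, -2.400000) = -7.152000
  k2 = f(1.040000, -2.686080) = -8.772952
  k3 = f(1.040000, -2.750918) = -9.163083
  k4 = f(1.080000, -3.133047) = -11.633148
  w ← -2.400000 + (0.08/6)·(k1 + 2k2 + 2k3 + k4) = -3.128763
t=1.080000, w=-3.128763:
  k1 = f(1.080000, -3.128763) = -11.603840
  k2 = f(1.120000, -3.592917) = -14.992941
  k3 = f(1.120000, -3.728481) = -16.064086
  k4 = f(1.160000, -4.413890) = -22.042479
  w ← -3.128763 + (0.08/6)·(k1 + 2k2 + 2k3 + k4) = -4.405568
w(1.16) ≈ -4.4056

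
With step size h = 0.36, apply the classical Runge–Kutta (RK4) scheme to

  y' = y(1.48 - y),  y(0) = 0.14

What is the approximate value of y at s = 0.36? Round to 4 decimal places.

0.2236

RK4: k1 = f(s_n, y_n); k2 = f(s_n + h/2, y_n + (h/2)·k1); k3 = f(s_n + h/2, y_n + (h/2)·k2); k4 = f(s_n + h, y_n + h·k3); y_{n+1} = y_n + (h/6)·(k1 + 2k2 + 2k3 + k4).
s=0.000000, y=0.140000:
  k1 = f(0.000000, 0.140000) = 0.187600
  k2 = f(0.180000, 0.173768) = 0.226981
  k3 = f(0.180000, 0.180857) = 0.234959
  k4 = f(0.360000, 0.224585) = 0.281948
  y ← 0.140000 + (0.36/6)·(k1 + 2k2 + 2k3 + k4) = 0.223606
y(0.36) ≈ 0.2236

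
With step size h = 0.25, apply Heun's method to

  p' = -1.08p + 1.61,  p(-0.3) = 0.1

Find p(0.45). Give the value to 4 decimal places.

0.8646

Heun: k1 = f(s_n, p_n); k2 = f(s_n + h, p_n + h·k1); p_{n+1} = p_n + (h/2)·(k1 + k2).
s=-0.300000, p=0.100000:
  k1 = f(-0.300000, 0.100000) = 1.502000
  k2 = f(-0.050000, 0.475500) = 1.096460
  p ← 0.100000 + (0.25/2)·(1.502000 + 1.096460) = 0.424808
s=-0.050000, p=0.424808:
  k1 = f(-0.050000, 0.424808) = 1.151208
  k2 = f(0.200000, 0.712609) = 0.840382
  p ← 0.424808 + (0.25/2)·(1.151208 + 0.840382) = 0.673756
s=0.200000, p=0.673756:
  k1 = f(0.200000, 0.673756) = 0.882343
  k2 = f(0.450000, 0.894342) = 0.644111
  p ← 0.673756 + (0.25/2)·(0.882343 + 0.644111) = 0.864563
p(0.45) ≈ 0.8646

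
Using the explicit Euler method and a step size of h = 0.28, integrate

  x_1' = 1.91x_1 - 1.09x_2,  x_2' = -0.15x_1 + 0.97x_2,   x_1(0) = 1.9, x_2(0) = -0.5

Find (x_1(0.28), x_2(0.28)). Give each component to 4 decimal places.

3.0687, -0.7156

Euler on (x_1,x_2): x_1_{n+1} = x_1_n + h·x_1', x_2_{n+1} = x_2_n + h·x_2'.
0.000000: (1.900000, -0.500000); f=(4.174000, -0.770000) → (3.068720, -0.715600)
(x_1(0.28), x_2(0.28)) ≈ (3.0687, -0.7156)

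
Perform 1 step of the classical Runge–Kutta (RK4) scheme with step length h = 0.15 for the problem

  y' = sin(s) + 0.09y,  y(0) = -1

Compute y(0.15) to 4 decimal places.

RK4: k1 = f(s_n, y_n); k2 = f(s_n + h/2, y_n + (h/2)·k1); k3 = f(s_n + h/2, y_n + (h/2)·k2); k4 = f(s_n + h, y_n + h·k3); y_{n+1} = y_n + (h/6)·(k1 + 2k2 + 2k3 + k4).
s=0.000000, y=-1.000000:
  k1 = f(0.000000, -1.000000) = -0.090000
  k2 = f(0.075000, -1.006750) = -0.015678
  k3 = f(0.075000, -1.001176) = -0.015176
  k4 = f(0.150000, -1.002276) = 0.059233
  y ← -1.000000 + (0.15/6)·(k1 + 2k2 + 2k3 + k4) = -1.002312
y(0.15) ≈ -1.0023

-1.0023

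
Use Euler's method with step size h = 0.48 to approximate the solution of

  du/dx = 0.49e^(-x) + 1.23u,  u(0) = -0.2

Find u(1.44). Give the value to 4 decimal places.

Euler: u_{n+1} = u_n + h·f(x_n, u_n).
x=0.000000, u=-0.200000: f=0.244000 → u ← -0.200000 + 0.48·0.244000 = -0.082880
x=0.480000, u=-0.082880: f=0.201261 → u ← -0.082880 + 0.48·0.201261 = 0.013726
x=0.960000, u=0.013726: f=0.204500 → u ← 0.013726 + 0.48·0.204500 = 0.111885
u(1.44) ≈ 0.1119

0.1119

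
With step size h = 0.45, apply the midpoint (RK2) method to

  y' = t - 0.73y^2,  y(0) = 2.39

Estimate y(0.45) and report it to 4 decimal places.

1.7989

Midpoint: k1 = f(t_n, y_n); k2 = f(t_n + h/2, y_n + (h/2)·k1); y_{n+1} = y_n + h·k2.
t=0.000000, y=2.390000:
  k1 = f(0.000000, 2.390000) = -4.169833
  k2 = f(0.225000, 1.451788) = -1.313612
  y ← 2.390000 + 0.45·(-1.313612) = 1.798875
y(0.45) ≈ 1.7989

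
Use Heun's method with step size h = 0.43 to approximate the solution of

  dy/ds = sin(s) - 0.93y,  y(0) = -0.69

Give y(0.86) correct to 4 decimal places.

Heun: k1 = f(s_n, y_n); k2 = f(s_n + h, y_n + h·k1); y_{n+1} = y_n + (h/2)·(k1 + k2).
s=0.000000, y=-0.690000:
  k1 = f(0.000000, -0.690000) = 0.641700
  k2 = f(0.430000, -0.414069) = 0.801955
  y ← -0.690000 + (0.43/2)·(0.641700 + 0.801955) = -0.379614
s=0.430000, y=-0.379614:
  k1 = f(0.430000, -0.379614) = 0.769912
  k2 = f(0.860000, -0.048552) = 0.802996
  y ← -0.379614 + (0.43/2)·(0.769912 + 0.802996) = -0.041439
y(0.86) ≈ -0.0414

-0.0414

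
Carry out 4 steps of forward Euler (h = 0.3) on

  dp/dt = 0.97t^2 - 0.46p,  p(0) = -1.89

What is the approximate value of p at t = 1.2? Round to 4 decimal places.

Euler: p_{n+1} = p_n + h·f(t_n, p_n).
t=0.000000, p=-1.890000: f=0.869400 → p ← -1.890000 + 0.3·0.869400 = -1.629180
t=0.300000, p=-1.629180: f=0.836723 → p ← -1.629180 + 0.3·0.836723 = -1.378163
t=0.600000, p=-1.378163: f=0.983155 → p ← -1.378163 + 0.3·0.983155 = -1.083217
t=0.900000, p=-1.083217: f=1.283980 → p ← -1.083217 + 0.3·1.283980 = -0.698023
p(1.2) ≈ -0.6980

-0.6980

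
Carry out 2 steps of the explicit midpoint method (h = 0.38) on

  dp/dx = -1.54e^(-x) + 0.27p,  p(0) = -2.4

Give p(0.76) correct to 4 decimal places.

Midpoint: k1 = f(x_n, p_n); k2 = f(x_n + h/2, p_n + (h/2)·k1); p_{n+1} = p_n + h·k2.
x=0.000000, p=-2.400000:
  k1 = f(0.000000, -2.400000) = -2.188000
  k2 = f(0.190000, -2.815720) = -2.033761
  p ← -2.400000 + 0.38·(-2.033761) = -3.172829
x=0.380000, p=-3.172829:
  k1 = f(0.380000, -3.172829) = -1.909810
  k2 = f(0.570000, -3.535693) = -1.825546
  p ← -3.172829 + 0.38·(-1.825546) = -3.866537
p(0.76) ≈ -3.8665

-3.8665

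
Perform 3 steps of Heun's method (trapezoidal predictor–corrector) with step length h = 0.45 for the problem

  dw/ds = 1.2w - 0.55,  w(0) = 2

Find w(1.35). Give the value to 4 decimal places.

7.8443

Heun: k1 = f(s_n, w_n); k2 = f(s_n + h, w_n + h·k1); w_{n+1} = w_n + (h/2)·(k1 + k2).
s=0.000000, w=2.000000:
  k1 = f(0.000000, 2.000000) = 1.850000
  k2 = f(0.450000, 2.832500) = 2.849000
  w ← 2.000000 + (0.45/2)·(1.850000 + 2.849000) = 3.057275
s=0.450000, w=3.057275:
  k1 = f(0.450000, 3.057275) = 3.118730
  k2 = f(0.900000, 4.460703) = 4.802844
  w ← 3.057275 + (0.45/2)·(3.118730 + 4.802844) = 4.839629
s=0.900000, w=4.839629:
  k1 = f(0.900000, 4.839629) = 5.257555
  k2 = f(1.350000, 7.205529) = 8.096635
  w ← 4.839629 + (0.45/2)·(5.257555 + 8.096635) = 7.844322
w(1.35) ≈ 7.8443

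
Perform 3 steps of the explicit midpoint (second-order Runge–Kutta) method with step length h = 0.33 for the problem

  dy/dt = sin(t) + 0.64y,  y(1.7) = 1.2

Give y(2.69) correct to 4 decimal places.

Midpoint: k1 = f(t_n, y_n); k2 = f(t_n + h/2, y_n + (h/2)·k1); y_{n+1} = y_n + h·k2.
t=1.700000, y=1.200000:
  k1 = f(1.700000, 1.200000) = 1.759665
  k2 = f(1.865000, 1.490345) = 1.910854
  y ← 1.200000 + 0.33·1.910854 = 1.830582
t=2.030000, y=1.830582:
  k1 = f(2.030000, 1.830582) = 2.067978
  k2 = f(2.195000, 2.171798) = 2.201380
  y ← 1.830582 + 0.33·2.201380 = 2.557037
t=2.360000, y=2.557037:
  k1 = f(2.360000, 2.557037) = 2.340915
  k2 = f(2.525000, 2.943288) = 2.461963
  y ← 2.557037 + 0.33·2.461963 = 3.369485
y(2.69) ≈ 3.3695

3.3695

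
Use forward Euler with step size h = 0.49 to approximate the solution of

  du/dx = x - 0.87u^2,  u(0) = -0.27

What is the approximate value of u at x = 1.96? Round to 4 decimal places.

1.0363

Euler: u_{n+1} = u_n + h·f(x_n, u_n).
x=0.000000, u=-0.270000: f=-0.063423 → u ← -0.270000 + 0.49·(-0.063423) = -0.301077
x=0.490000, u=-0.301077: f=0.411137 → u ← -0.301077 + 0.49·0.411137 = -0.099620
x=0.980000, u=-0.099620: f=0.971366 → u ← -0.099620 + 0.49·0.971366 = 0.376349
x=1.470000, u=0.376349: f=1.346774 → u ← 0.376349 + 0.49·1.346774 = 1.036268
u(1.96) ≈ 1.0363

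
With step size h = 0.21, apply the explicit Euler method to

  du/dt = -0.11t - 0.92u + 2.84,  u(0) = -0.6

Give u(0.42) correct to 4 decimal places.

0.6822

Euler: u_{n+1} = u_n + h·f(t_n, u_n).
t=0.000000, u=-0.600000: f=3.392000 → u ← -0.600000 + 0.21·3.392000 = 0.112320
t=0.210000, u=0.112320: f=2.713566 → u ← 0.112320 + 0.21·2.713566 = 0.682169
u(0.42) ≈ 0.6822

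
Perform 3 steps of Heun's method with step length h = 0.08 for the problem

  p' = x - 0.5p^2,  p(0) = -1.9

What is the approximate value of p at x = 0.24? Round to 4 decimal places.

Heun: k1 = f(x_n, p_n); k2 = f(x_n + h, p_n + h·k1); p_{n+1} = p_n + (h/2)·(k1 + k2).
x=0.000000, p=-1.900000:
  k1 = f(0.000000, -1.900000) = -1.805000
  k2 = f(0.080000, -2.044400) = -2.009786
  p ← -1.900000 + (0.08/2)·(-1.805000 + (-2.009786)) = -2.052591
x=0.080000, p=-2.052591:
  k1 = f(0.080000, -2.052591) = -2.026566
  k2 = f(0.160000, -2.214717) = -2.292485
  p ← -2.052591 + (0.08/2)·(-2.026566 + (-2.292485)) = -2.225353
x=0.160000, p=-2.225353:
  k1 = f(0.160000, -2.225353) = -2.316099
  k2 = f(0.240000, -2.410641) = -2.665596
  p ← -2.225353 + (0.08/2)·(-2.316099 + (-2.665596)) = -2.424621
p(0.24) ≈ -2.4246

-2.4246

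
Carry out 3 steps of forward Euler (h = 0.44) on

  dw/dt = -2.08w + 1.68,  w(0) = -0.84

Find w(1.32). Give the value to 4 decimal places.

0.8067

Euler: w_{n+1} = w_n + h·f(t_n, w_n).
t=0.000000, w=-0.840000: f=3.427200 → w ← -0.840000 + 0.44·3.427200 = 0.667968
t=0.440000, w=0.667968: f=0.290627 → w ← 0.667968 + 0.44·0.290627 = 0.795844
t=0.880000, w=0.795844: f=0.024645 → w ← 0.795844 + 0.44·0.024645 = 0.806688
w(1.32) ≈ 0.8067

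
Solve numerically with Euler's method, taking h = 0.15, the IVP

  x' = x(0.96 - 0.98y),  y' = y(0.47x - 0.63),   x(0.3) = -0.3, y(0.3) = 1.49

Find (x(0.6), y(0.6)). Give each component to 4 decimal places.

Euler on (x,y): x_{n+1} = x_n + h·x', y_{n+1} = y_n + h·y'.
0.300000: (-0.300000, 1.490000); f=(0.150060, -1.148790) → (-0.277491, 1.317681)
0.450000: (-0.277491, 1.317681); f=(0.091941, -1.001992) → (-0.263700, 1.167383)
(x(0.6), y(0.6)) ≈ (-0.2637, 1.1674)

-0.2637, 1.1674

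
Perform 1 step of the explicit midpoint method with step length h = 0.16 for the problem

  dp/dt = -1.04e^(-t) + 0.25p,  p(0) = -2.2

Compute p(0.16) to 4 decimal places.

-2.4467

Midpoint: k1 = f(t_n, p_n); k2 = f(t_n + h/2, p_n + (h/2)·k1); p_{n+1} = p_n + h·k2.
t=0.000000, p=-2.200000:
  k1 = f(0.000000, -2.200000) = -1.590000
  k2 = f(0.080000, -2.327200) = -1.541841
  p ← -2.200000 + 0.16·(-1.541841) = -2.446695
p(0.16) ≈ -2.4467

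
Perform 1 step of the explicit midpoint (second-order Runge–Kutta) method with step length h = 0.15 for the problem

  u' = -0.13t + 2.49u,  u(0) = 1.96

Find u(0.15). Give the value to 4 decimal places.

2.8273

Midpoint: k1 = f(t_n, u_n); k2 = f(t_n + h/2, u_n + (h/2)·k1); u_{n+1} = u_n + h·k2.
t=0.000000, u=1.960000:
  k1 = f(0.000000, 1.960000) = 4.880400
  k2 = f(0.075000, 2.326030) = 5.782065
  u ← 1.960000 + 0.15·5.782065 = 2.827310
u(0.15) ≈ 2.8273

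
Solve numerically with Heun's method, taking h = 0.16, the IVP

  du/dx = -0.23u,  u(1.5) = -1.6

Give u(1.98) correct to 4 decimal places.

-1.4328

Heun: k1 = f(x_n, u_n); k2 = f(x_n + h, u_n + h·k1); u_{n+1} = u_n + (h/2)·(k1 + k2).
x=1.500000, u=-1.600000:
  k1 = f(1.500000, -1.600000) = 0.368000
  k2 = f(1.660000, -1.541120) = 0.354458
  u ← -1.600000 + (0.16/2)·(0.368000 + 0.354458) = -1.542203
x=1.660000, u=-1.542203:
  k1 = f(1.660000, -1.542203) = 0.354707
  k2 = f(1.820000, -1.485450) = 0.341654
  u ← -1.542203 + (0.16/2)·(0.354707 + 0.341654) = -1.486495
x=1.820000, u=-1.486495:
  k1 = f(1.820000, -1.486495) = 0.341894
  k2 = f(1.980000, -1.431792) = 0.329312
  u ← -1.486495 + (0.16/2)·(0.341894 + 0.329312) = -1.432798
u(1.98) ≈ -1.4328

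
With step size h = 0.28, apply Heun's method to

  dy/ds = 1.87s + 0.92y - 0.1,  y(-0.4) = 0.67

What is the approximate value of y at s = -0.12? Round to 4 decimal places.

Heun: k1 = f(s_n, y_n); k2 = f(s_n + h, y_n + h·k1); y_{n+1} = y_n + (h/2)·(k1 + k2).
s=-0.400000, y=0.670000:
  k1 = f(-0.400000, 0.670000) = -0.231600
  k2 = f(-0.120000, 0.605152) = 0.232340
  y ← 0.670000 + (0.28/2)·(-0.231600 + 0.232340) = 0.670104
y(-0.12) ≈ 0.6701

0.6701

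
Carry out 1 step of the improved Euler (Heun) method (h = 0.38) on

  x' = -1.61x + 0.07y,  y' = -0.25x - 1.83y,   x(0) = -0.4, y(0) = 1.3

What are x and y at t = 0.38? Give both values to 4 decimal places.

Heun on (x,y): k1 = f(t_n, state_n); k2 = f(t_n + h, state_n + h·k1); state_{n+1} = state_n + (h/2)·(k1 + k2).
0.000000: (-0.400000, 1.300000)
  k1 = (0.735000, -2.279000)
  predictor → (-0.120700, 0.433980)
  k2 = (0.224706, -0.764008)
  → (-0.217656, 0.721828)
(x(0.38), y(0.38)) ≈ (-0.2177, 0.7218)

-0.2177, 0.7218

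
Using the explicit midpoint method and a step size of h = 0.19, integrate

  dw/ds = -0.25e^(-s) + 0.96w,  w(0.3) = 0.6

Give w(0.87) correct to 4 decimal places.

Midpoint: k1 = f(s_n, w_n); k2 = f(s_n + h/2, w_n + (h/2)·k1); w_{n+1} = w_n + h·k2.
s=0.300000, w=0.600000:
  k1 = f(0.300000, 0.600000) = 0.390795
  k2 = f(0.395000, 0.637126) = 0.443221
  w ← 0.600000 + 0.19·0.443221 = 0.684212
s=0.490000, w=0.684212:
  k1 = f(0.490000, 0.684212) = 0.503687
  k2 = f(0.585000, 0.732062) = 0.563503
  w ← 0.684212 + 0.19·0.563503 = 0.791278
s=0.680000, w=0.791278:
  k1 = f(0.680000, 0.791278) = 0.632972
  k2 = f(0.775000, 0.851410) = 0.702178
  w ← 0.791278 + 0.19·0.702178 = 0.924691
w(0.87) ≈ 0.9247

0.9247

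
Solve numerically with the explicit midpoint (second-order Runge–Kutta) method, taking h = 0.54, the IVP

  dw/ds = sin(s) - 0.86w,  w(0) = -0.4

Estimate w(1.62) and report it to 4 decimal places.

0.5796

Midpoint: k1 = f(s_n, w_n); k2 = f(s_n + h/2, w_n + (h/2)·k1); w_{n+1} = w_n + h·k2.
s=0.000000, w=-0.400000:
  k1 = f(0.000000, -0.400000) = 0.344000
  k2 = f(0.270000, -0.307120) = 0.530855
  w ← -0.400000 + 0.54·0.530855 = -0.113338
s=0.540000, w=-0.113338:
  k1 = f(0.540000, -0.113338) = 0.611607
  k2 = f(0.810000, 0.051795) = 0.679743
  w ← -0.113338 + 0.54·0.679743 = 0.253723
s=1.080000, w=0.253723:
  k1 = f(1.080000, 0.253723) = 0.663756
  k2 = f(1.350000, 0.432937) = 0.603398
  w ← 0.253723 + 0.54·0.603398 = 0.579557
w(1.62) ≈ 0.5796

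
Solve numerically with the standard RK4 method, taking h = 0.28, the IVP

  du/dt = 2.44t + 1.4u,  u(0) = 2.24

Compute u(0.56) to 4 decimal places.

5.4109

RK4: k1 = f(t_n, u_n); k2 = f(t_n + h/2, u_n + (h/2)·k1); k3 = f(t_n + h/2, u_n + (h/2)·k2); k4 = f(t_n + h, u_n + h·k3); u_{n+1} = u_n + (h/6)·(k1 + 2k2 + 2k3 + k4).
t=0.000000, u=2.240000:
  k1 = f(0.000000, 2.240000) = 3.136000
  k2 = f(0.140000, 2.679040) = 4.092256
  k3 = f(0.140000, 2.812916) = 4.279682
  k4 = f(0.280000, 3.438311) = 5.496835
  u ← 2.240000 + (0.28/6)·(k1 + 2k2 + 2k3 + k4) = 3.424247
t=0.280000, u=3.424247:
  k1 = f(0.280000, 3.424247) = 5.477145
  k2 = f(0.420000, 4.191047) = 6.892266
  k3 = f(0.420000, 4.389164) = 7.169629
  k4 = f(0.560000, 5.431743) = 8.970840
  u ← 3.424247 + (0.28/6)·(k1 + 2k2 + 2k3 + k4) = 5.410929
u(0.56) ≈ 5.4109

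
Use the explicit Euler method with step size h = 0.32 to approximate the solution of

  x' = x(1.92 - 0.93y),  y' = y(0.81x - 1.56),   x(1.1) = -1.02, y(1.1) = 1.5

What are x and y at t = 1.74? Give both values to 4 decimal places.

Euler on (x,y): x_{n+1} = x_n + h·x', y_{n+1} = y_n + h·y'.
1.100000: (-1.020000, 1.500000); f=(-0.535500, -3.579300) → (-1.191360, 0.354624)
1.420000: (-1.191360, 0.354624); f=(-1.894500, -0.895426) → (-1.797600, 0.068088)
(x(1.74), y(1.74)) ≈ (-1.7976, 0.0681)

-1.7976, 0.0681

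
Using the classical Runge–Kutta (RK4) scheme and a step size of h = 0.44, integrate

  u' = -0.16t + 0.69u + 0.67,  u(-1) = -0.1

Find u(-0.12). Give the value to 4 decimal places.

RK4: k1 = f(t_n, u_n); k2 = f(t_n + h/2, u_n + (h/2)·k1); k3 = f(t_n + h/2, u_n + (h/2)·k2); k4 = f(t_n + h, u_n + h·k3); u_{n+1} = u_n + (h/6)·(k1 + 2k2 + 2k3 + k4).
t=-1.000000, u=-0.100000:
  k1 = f(-1.000000, -0.100000) = 0.761000
  k2 = f(-0.780000, 0.067420) = 0.841320
  k3 = f(-0.780000, 0.085090) = 0.853512
  k4 = f(-0.560000, 0.275545) = 0.949726
  u ← -0.100000 + (0.44/6)·(k1 + 2k2 + 2k3 + k4) = 0.274029
t=-0.560000, u=0.274029:
  k1 = f(-0.560000, 0.274029) = 0.948680
  k2 = f(-0.340000, 0.482738) = 1.057489
  k3 = f(-0.340000, 0.506676) = 1.074007
  k4 = f(-0.120000, 0.746592) = 1.204348
  u ← 0.274029 + (0.44/6)·(k1 + 2k2 + 2k3 + k4) = 0.744537
u(-0.12) ≈ 0.7445

0.7445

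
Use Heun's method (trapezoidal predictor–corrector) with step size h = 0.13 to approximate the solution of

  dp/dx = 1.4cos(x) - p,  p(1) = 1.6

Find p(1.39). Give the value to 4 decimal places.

1.2423

Heun: k1 = f(x_n, p_n); k2 = f(x_n + h, p_n + h·k1); p_{n+1} = p_n + (h/2)·(k1 + k2).
x=1.000000, p=1.600000:
  k1 = f(1.000000, 1.600000) = -0.843577
  k2 = f(1.130000, 1.490335) = -0.893011
  p ← 1.600000 + (0.13/2)·(-0.843577 + (-0.893011)) = 1.487122
x=1.130000, p=1.487122:
  k1 = f(1.130000, 1.487122) = -0.889798
  k2 = f(1.260000, 1.371448) = -0.943304
  p ← 1.487122 + (0.13/2)·(-0.889798 + (-0.943304)) = 1.367970
x=1.260000, p=1.367970:
  k1 = f(1.260000, 1.367970) = -0.939826
  k2 = f(1.390000, 1.245793) = -0.994055
  p ← 1.367970 + (0.13/2)·(-0.939826 + (-0.994055)) = 1.242268
p(1.39) ≈ 1.2423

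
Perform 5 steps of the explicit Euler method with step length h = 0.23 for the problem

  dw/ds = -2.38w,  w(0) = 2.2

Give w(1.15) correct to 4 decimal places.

0.0418

Euler: w_{n+1} = w_n + h·f(s_n, w_n).
s=0.000000, w=2.200000: f=-5.236000 → w ← 2.200000 + 0.23·(-5.236000) = 0.995720
s=0.230000, w=0.995720: f=-2.369814 → w ← 0.995720 + 0.23·(-2.369814) = 0.450663
s=0.460000, w=0.450663: f=-1.072578 → w ← 0.450663 + 0.23·(-1.072578) = 0.203970
s=0.690000, w=0.203970: f=-0.485449 → w ← 0.203970 + 0.23·(-0.485449) = 0.092317
s=0.920000, w=0.092317: f=-0.219714 → w ← 0.092317 + 0.23·(-0.219714) = 0.041783
w(1.15) ≈ 0.0418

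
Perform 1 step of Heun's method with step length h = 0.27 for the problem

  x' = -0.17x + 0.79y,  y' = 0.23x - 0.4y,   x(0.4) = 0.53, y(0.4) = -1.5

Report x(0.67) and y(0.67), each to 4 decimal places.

Heun on (x,y): k1 = f(t_n, state_n); k2 = f(t_n + h, state_n + h·k1); state_{n+1} = state_n + (h/2)·(k1 + k2).
0.400000: (0.530000, -1.500000)
  k1 = (-1.275100, 0.721900)
  predictor → (0.185723, -1.305087)
  k2 = (-1.062592, 0.564751)
  → (0.214412, -1.326302)
(x(0.67), y(0.67)) ≈ (0.2144, -1.3263)

0.2144, -1.3263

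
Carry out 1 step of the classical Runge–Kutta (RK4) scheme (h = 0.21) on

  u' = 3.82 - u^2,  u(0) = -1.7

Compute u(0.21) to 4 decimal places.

-1.4209

RK4: k1 = f(x_n, u_n); k2 = f(x_n + h/2, u_n + (h/2)·k1); k3 = f(x_n + h/2, u_n + (h/2)·k2); k4 = f(x_n + h, u_n + h·k3); u_{n+1} = u_n + (h/6)·(k1 + 2k2 + 2k3 + k4).
x=0.000000, u=-1.700000:
  k1 = f(0.000000, -1.700000) = 0.930000
  k2 = f(0.105000, -1.602350) = 1.252474
  k3 = f(0.105000, -1.568490) = 1.359839
  k4 = f(0.210000, -1.414434) = 1.819377
  u ← -1.700000 + (0.21/6)·(k1 + 2k2 + 2k3 + k4) = -1.420910
u(0.21) ≈ -1.4209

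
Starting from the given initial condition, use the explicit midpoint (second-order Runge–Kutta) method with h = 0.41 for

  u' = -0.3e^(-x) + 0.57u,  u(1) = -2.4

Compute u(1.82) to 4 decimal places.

Midpoint: k1 = f(x_n, u_n); k2 = f(x_n + h/2, u_n + (h/2)·k1); u_{n+1} = u_n + h·k2.
x=1.000000, u=-2.400000:
  k1 = f(1.000000, -2.400000) = -1.478364
  k2 = f(1.205000, -2.703065) = -1.630654
  u ← -2.400000 + 0.41·(-1.630654) = -3.068568
x=1.410000, u=-3.068568:
  k1 = f(1.410000, -3.068568) = -1.822327
  k2 = f(1.615000, -3.442145) = -2.021690
  u ← -3.068568 + 0.41·(-2.021690) = -3.897461
u(1.82) ≈ -3.8975

-3.8975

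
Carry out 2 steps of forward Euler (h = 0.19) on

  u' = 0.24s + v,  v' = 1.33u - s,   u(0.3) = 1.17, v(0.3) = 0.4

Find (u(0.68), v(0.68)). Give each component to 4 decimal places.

Euler on (u,v): u_{n+1} = u_n + h·u', v_{n+1} = v_n + h·v'.
0.300000: (1.170000, 0.400000); f=(0.472000, 1.256100) → (1.259680, 0.638659)
0.490000: (1.259680, 0.638659); f=(0.756259, 1.185374) → (1.403369, 0.863880)
(u(0.68), v(0.68)) ≈ (1.4034, 0.8639)

1.4034, 0.8639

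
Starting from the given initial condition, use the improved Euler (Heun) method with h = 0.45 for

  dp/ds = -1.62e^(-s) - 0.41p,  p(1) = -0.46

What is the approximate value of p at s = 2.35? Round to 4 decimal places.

Heun: k1 = f(s_n, p_n); k2 = f(s_n + h, p_n + h·k1); p_{n+1} = p_n + (h/2)·(k1 + k2).
s=1.000000, p=-0.460000:
  k1 = f(1.000000, -0.460000) = -0.407365
  k2 = f(1.450000, -0.643314) = -0.116245
  p ← -0.460000 + (0.45/2)·(-0.407365 + (-0.116245)) = -0.577812
s=1.450000, p=-0.577812:
  k1 = f(1.450000, -0.577812) = -0.143101
  k2 = f(1.900000, -0.642208) = 0.021004
  p ← -0.577812 + (0.45/2)·(-0.143101 + 0.021004) = -0.605284
s=1.900000, p=-0.605284:
  k1 = f(1.900000, -0.605284) = 0.005865
  k2 = f(2.350000, -0.602645) = 0.092586
  p ← -0.605284 + (0.45/2)·(0.005865 + 0.092586) = -0.583132
p(2.35) ≈ -0.5831

-0.5831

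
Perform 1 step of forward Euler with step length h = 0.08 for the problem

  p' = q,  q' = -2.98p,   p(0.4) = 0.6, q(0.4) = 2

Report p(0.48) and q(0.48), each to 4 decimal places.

0.7600, 1.8570

Euler on (p,q): p_{n+1} = p_n + h·p', q_{n+1} = q_n + h·q'.
0.400000: (0.600000, 2.000000); f=(2.000000, -1.788000) → (0.760000, 1.856960)
(p(0.48), q(0.48)) ≈ (0.7600, 1.8570)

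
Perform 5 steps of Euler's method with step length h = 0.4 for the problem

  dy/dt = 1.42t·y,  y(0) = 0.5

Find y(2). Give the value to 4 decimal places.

2.8645

Euler: y_{n+1} = y_n + h·f(t_n, y_n).
t=0.000000, y=0.500000: f=0.000000 → y ← 0.500000 + 0.4·0.000000 = 0.500000
t=0.400000, y=0.500000: f=0.284000 → y ← 0.500000 + 0.4·0.284000 = 0.613600
t=0.800000, y=0.613600: f=0.697050 → y ← 0.613600 + 0.4·0.697050 = 0.892420
t=1.200000, y=0.892420: f=1.520683 → y ← 0.892420 + 0.4·1.520683 = 1.500693
t=1.600000, y=1.500693: f=3.409575 → y ← 1.500693 + 0.4·3.409575 = 2.864523
y(2) ≈ 2.8645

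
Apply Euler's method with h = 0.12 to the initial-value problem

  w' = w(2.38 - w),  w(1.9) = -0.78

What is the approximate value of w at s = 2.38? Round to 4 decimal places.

Euler: w_{n+1} = w_n + h·f(s_n, w_n).
s=1.900000, w=-0.780000: f=-2.464800 → w ← -0.780000 + 0.12·(-2.464800) = -1.075776
s=2.020000, w=-1.075776: f=-3.717641 → w ← -1.075776 + 0.12·(-3.717641) = -1.521893
s=2.140000, w=-1.521893: f=-5.938263 → w ← -1.521893 + 0.12·(-5.938263) = -2.234484
s=2.260000, w=-2.234484: f=-10.310994 → w ← -2.234484 + 0.12·(-10.310994) = -3.471804
w(2.38) ≈ -3.4718

-3.4718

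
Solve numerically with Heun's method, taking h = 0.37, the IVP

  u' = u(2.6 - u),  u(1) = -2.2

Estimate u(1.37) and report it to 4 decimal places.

Heun: k1 = f(s_n, u_n); k2 = f(s_n + h, u_n + h·k1); u_{n+1} = u_n + (h/2)·(k1 + k2).
s=1.000000, u=-2.200000:
  k1 = f(1.000000, -2.200000) = -10.560000
  k2 = f(1.370000, -6.107200) = -53.176612
  u ← -2.200000 + (0.37/2)·(-10.560000 + (-53.176612)) = -13.991273
u(1.37) ≈ -13.9913

-13.9913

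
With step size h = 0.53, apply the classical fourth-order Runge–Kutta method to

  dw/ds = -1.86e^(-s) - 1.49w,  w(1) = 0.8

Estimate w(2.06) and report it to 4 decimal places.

-0.0282

RK4: k1 = f(s_n, w_n); k2 = f(s_n + h/2, w_n + (h/2)·k1); k3 = f(s_n + h/2, w_n + (h/2)·k2); k4 = f(s_n + h, w_n + h·k3); w_{n+1} = w_n + (h/6)·(k1 + 2k2 + 2k3 + k4).
s=1.000000, w=0.800000:
  k1 = f(1.000000, 0.800000) = -1.876256
  k2 = f(1.265000, 0.302792) = -0.976126
  k3 = f(1.265000, 0.541327) = -1.331542
  k4 = f(1.530000, 0.094283) = -0.543238
  w ← 0.800000 + (0.53/6)·(k1 + 2k2 + 2k3 + k4) = 0.178590
s=1.530000, w=0.178590:
  k1 = f(1.530000, 0.178590) = -0.668856
  k2 = f(1.795000, 0.001343) = -0.310999
  k3 = f(1.795000, 0.096175) = -0.452299
  k4 = f(2.060000, -0.061128) = -0.145984
  w ← 0.178590 + (0.53/6)·(k1 + 2k2 + 2k3 + k4) = -0.028236
w(2.06) ≈ -0.0282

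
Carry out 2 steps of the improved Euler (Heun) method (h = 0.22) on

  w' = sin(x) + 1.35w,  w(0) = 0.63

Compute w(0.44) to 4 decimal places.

Heun: k1 = f(x_n, w_n); k2 = f(x_n + h, w_n + h·k1); w_{n+1} = w_n + (h/2)·(k1 + k2).
x=0.000000, w=0.630000:
  k1 = f(0.000000, 0.630000) = 0.850500
  k2 = f(0.220000, 0.817110) = 1.321328
  w ← 0.630000 + (0.22/2)·(0.850500 + 1.321328) = 0.868901
x=0.220000, w=0.868901:
  k1 = f(0.220000, 0.868901) = 1.391246
  k2 = f(0.440000, 1.174975) = 2.012156
  w ← 0.868901 + (0.22/2)·(1.391246 + 2.012156) = 1.243275
w(0.44) ≈ 1.2433

1.2433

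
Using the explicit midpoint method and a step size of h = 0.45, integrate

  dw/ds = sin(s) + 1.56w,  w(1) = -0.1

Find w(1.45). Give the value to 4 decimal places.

Midpoint: k1 = f(s_n, w_n); k2 = f(s_n + h/2, w_n + (h/2)·k1); w_{n+1} = w_n + h·k2.
s=1.000000, w=-0.100000:
  k1 = f(1.000000, -0.100000) = 0.685471
  k2 = f(1.225000, 0.054231) = 1.025406
  w ← -0.100000 + 0.45·1.025406 = 0.361433
w(1.45) ≈ 0.3614

0.3614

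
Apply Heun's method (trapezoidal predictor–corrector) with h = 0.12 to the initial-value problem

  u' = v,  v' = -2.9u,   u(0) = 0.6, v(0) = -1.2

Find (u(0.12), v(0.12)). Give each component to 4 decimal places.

0.4435, -1.3837

Heun on (u,v): k1 = f(t_n, state_n); k2 = f(t_n + h, state_n + h·k1); state_{n+1} = state_n + (h/2)·(k1 + k2).
0.000000: (0.600000, -1.200000)
  k1 = (-1.200000, -1.740000)
  predictor → (0.456000, -1.408800)
  k2 = (-1.408800, -1.322400)
  → (0.443472, -1.383744)
(u(0.12), v(0.12)) ≈ (0.4435, -1.3837)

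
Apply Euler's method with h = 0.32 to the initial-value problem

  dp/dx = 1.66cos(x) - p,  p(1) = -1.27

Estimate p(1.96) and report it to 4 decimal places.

Euler: p_{n+1} = p_n + h·f(x_n, p_n).
x=1.000000, p=-1.270000: f=2.166902 → p ← -1.270000 + 0.32·2.166902 = -0.576591
x=1.320000, p=-0.576591: f=0.988563 → p ← -0.576591 + 0.32·0.988563 = -0.260251
x=1.640000, p=-0.260251: f=0.145465 → p ← -0.260251 + 0.32·0.145465 = -0.213703
p(1.96) ≈ -0.2137

-0.2137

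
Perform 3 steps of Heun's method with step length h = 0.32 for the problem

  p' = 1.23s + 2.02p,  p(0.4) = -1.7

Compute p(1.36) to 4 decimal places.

-8.5058

Heun: k1 = f(s_n, p_n); k2 = f(s_n + h, p_n + h·k1); p_{n+1} = p_n + (h/2)·(k1 + k2).
s=0.400000, p=-1.700000:
  k1 = f(0.400000, -1.700000) = -2.942000
  k2 = f(0.720000, -2.641440) = -4.450109
  p ← -1.700000 + (0.32/2)·(-2.942000 + (-4.450109)) = -2.882737
s=0.720000, p=-2.882737:
  k1 = f(0.720000, -2.882737) = -4.937530
  k2 = f(1.040000, -4.462747) = -7.735549
  p ← -2.882737 + (0.32/2)·(-4.937530 + (-7.735549)) = -4.910430
s=1.040000, p=-4.910430:
  k1 = f(1.040000, -4.910430) = -8.639868
  k2 = f(1.360000, -7.675188) = -13.831079
  p ← -4.910430 + (0.32/2)·(-8.639868 + (-13.831079)) = -8.505782
p(1.36) ≈ -8.5058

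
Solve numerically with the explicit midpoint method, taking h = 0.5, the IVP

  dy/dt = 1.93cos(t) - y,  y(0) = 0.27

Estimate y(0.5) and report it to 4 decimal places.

Midpoint: k1 = f(t_n, y_n); k2 = f(t_n + h/2, y_n + (h/2)·k1); y_{n+1} = y_n + h·k2.
t=0.000000, y=0.270000:
  k1 = f(0.000000, 0.270000) = 1.660000
  k2 = f(0.250000, 0.685000) = 1.185001
  y ← 0.270000 + 0.5·1.185001 = 0.862500
y(0.5) ≈ 0.8625

0.8625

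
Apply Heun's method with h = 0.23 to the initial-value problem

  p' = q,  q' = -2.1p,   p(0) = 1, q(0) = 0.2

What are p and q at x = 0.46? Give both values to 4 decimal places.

Heun on (p,q): k1 = f(x_n, state_n); k2 = f(x_n + h, state_n + h·k1); state_{n+1} = state_n + (h/2)·(k1 + k2).
0.000000: (1.000000, 0.200000)
  k1 = (0.200000, -2.100000)
  predictor → (1.046000, -0.283000)
  k2 = (-0.283000, -2.196600)
  → (0.990455, -0.294109)
0.230000: (0.990455, -0.294109)
  k1 = (-0.294109, -2.079956)
  predictor → (0.922810, -0.772499)
  k2 = (-0.772499, -1.937901)
  → (0.867795, -0.756162)
(p(0.46), q(0.46)) ≈ (0.8678, -0.7562)

0.8678, -0.7562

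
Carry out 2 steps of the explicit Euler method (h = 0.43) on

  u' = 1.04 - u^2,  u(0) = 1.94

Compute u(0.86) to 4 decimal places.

0.9619

Euler: u_{n+1} = u_n + h·f(x_n, u_n).
x=0.000000, u=1.940000: f=-2.723600 → u ← 1.940000 + 0.43·(-2.723600) = 0.768852
x=0.430000, u=0.768852: f=0.448867 → u ← 0.768852 + 0.43·0.448867 = 0.961865
u(0.86) ≈ 0.9619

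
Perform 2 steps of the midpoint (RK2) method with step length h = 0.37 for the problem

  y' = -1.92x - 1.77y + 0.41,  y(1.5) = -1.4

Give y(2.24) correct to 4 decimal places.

Midpoint: k1 = f(x_n, y_n); k2 = f(x_n + h/2, y_n + (h/2)·k1); y_{n+1} = y_n + h·k2.
x=1.500000, y=-1.400000:
  k1 = f(1.500000, -1.400000) = 0.008000
  k2 = f(1.685000, -1.398520) = -0.349820
  y ← -1.400000 + 0.37·(-0.349820) = -1.529433
x=1.870000, y=-1.529433:
  k1 = f(1.870000, -1.529433) = -0.473303
  k2 = f(2.055000, -1.616994) = -0.673520
  y ← -1.529433 + 0.37·(-0.673520) = -1.778636
y(2.24) ≈ -1.7786

-1.7786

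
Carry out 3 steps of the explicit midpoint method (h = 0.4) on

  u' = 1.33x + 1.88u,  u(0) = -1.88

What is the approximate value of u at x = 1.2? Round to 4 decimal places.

Midpoint: k1 = f(x_n, u_n); k2 = f(x_n + h/2, u_n + (h/2)·k1); u_{n+1} = u_n + h·k2.
x=0.000000, u=-1.880000:
  k1 = f(0.000000, -1.880000) = -3.534400
  k2 = f(0.200000, -2.586880) = -4.597334
  u ← -1.880000 + 0.4·(-4.597334) = -3.718934
x=0.400000, u=-3.718934:
  k1 = f(0.400000, -3.718934) = -6.459595
  k2 = f(0.600000, -5.010853) = -8.622403
  u ← -3.718934 + 0.4·(-8.622403) = -7.167895
x=0.800000, u=-7.167895:
  k1 = f(0.800000, -7.167895) = -12.411643
  k2 = f(1.000000, -9.650224) = -16.812420
  u ← -7.167895 + 0.4·(-16.812420) = -13.892863
u(1.2) ≈ -13.8929

-13.8929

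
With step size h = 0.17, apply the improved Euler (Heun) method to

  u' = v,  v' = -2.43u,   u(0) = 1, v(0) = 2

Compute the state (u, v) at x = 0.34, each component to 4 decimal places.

1.5169, 0.9244

Heun on (u,v): k1 = f(x_n, state_n); k2 = f(x_n + h, state_n + h·k1); state_{n+1} = state_n + (h/2)·(k1 + k2).
0.000000: (1.000000, 2.000000)
  k1 = (2.000000, -2.430000)
  predictor → (1.340000, 1.586900)
  k2 = (1.586900, -3.256200)
  → (1.304887, 1.516673)
0.170000: (1.304887, 1.516673)
  k1 = (1.516673, -3.170874)
  predictor → (1.562721, 0.977624)
  k2 = (0.977624, -3.797412)
  → (1.516902, 0.924369)
(u(0.34), v(0.34)) ≈ (1.5169, 0.9244)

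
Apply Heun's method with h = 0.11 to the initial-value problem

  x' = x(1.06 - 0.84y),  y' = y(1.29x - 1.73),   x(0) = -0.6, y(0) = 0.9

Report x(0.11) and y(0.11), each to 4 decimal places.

Heun on (x,y): k1 = f(t_n, state_n); k2 = f(t_n + h, state_n + h·k1); state_{n+1} = state_n + (h/2)·(k1 + k2).
0.000000: (-0.600000, 0.900000)
  k1 = (-0.182400, -2.253600)
  predictor → (-0.620064, 0.652104)
  k2 = (-0.317617, -1.649747)
  → (-0.627501, 0.685316)
(x(0.11), y(0.11)) ≈ (-0.6275, 0.6853)

-0.6275, 0.6853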